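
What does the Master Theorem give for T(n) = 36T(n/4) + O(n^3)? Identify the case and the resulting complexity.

Master Theorem for T(n) = 36T(n/4) + O(n^3):

a = 36, b = 4, c = 3
log_b(a) = log_4(36) = 2.5850

Case 3: c = 3 > log_4(36) = 2.5850
T(n) = O(n^3) = O(n^3)

For T(n) = 36T(n/4) + O(n^3): log_4(36) = 2.5850. This is Case 3 of the Master Theorem (c > log_b(a), work dominated by root), giving O(n^3).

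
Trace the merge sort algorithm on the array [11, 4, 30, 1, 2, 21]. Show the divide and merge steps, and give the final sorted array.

Merge sort trace:

Split: [11, 4, 30, 1, 2, 21] -> [11, 4, 30] and [1, 2, 21]
  Split: [11, 4, 30] -> [11] and [4, 30]
    Split: [4, 30] -> [4] and [30]
    Merge: [4] + [30] -> [4, 30]
  Merge: [11] + [4, 30] -> [4, 11, 30]
  Split: [1, 2, 21] -> [1] and [2, 21]
    Split: [2, 21] -> [2] and [21]
    Merge: [2] + [21] -> [2, 21]
  Merge: [1] + [2, 21] -> [1, 2, 21]
Merge: [4, 11, 30] + [1, 2, 21] -> [1, 2, 4, 11, 21, 30]

Final sorted array: [1, 2, 4, 11, 21, 30]

The merge sort proceeds by recursively splitting the array and merging sorted halves.
After all merges, the sorted array is [1, 2, 4, 11, 21, 30].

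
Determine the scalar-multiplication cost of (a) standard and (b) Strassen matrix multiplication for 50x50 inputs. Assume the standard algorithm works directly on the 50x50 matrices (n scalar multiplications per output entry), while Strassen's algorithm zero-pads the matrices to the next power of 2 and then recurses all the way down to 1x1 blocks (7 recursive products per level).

Matrix multiplication for 50x50 matrices:

Strassen's algorithm requires power-of-2 dimensions. Pad 50x50 to 64x64 (next power of 2).

Standard algorithm: 50^3 = 125000 multiplications
Strassen's algorithm: 7^(log2(64)) = 7^6 = 117649 multiplications
Savings: 125000 - 117649 = 7351 multiplications

Standard: 125000 multiplications (50^3). Strassen: 117649 multiplications (7^6, after padding to 64x64). Strassen reduces 8 recursive multiplications to 7 at each level.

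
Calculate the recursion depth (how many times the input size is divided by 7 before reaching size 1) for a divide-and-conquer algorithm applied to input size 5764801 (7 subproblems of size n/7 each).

For divide and conquer with division factor 7:

Problem sizes at each level:
Level 0: 5764801
Level 1: 823543
Level 2: 117649
Level 3: 16807
Level 4: 2401
Level 5: 343
Level 6: 49
Level 7: 7
Level 8: 1

The root is level 0 and the size-1 base case is level 8 (the tree spans levels 0 through 8, i.e. 9 levels counting the root), so the depth is the number of divisions: log_7(5764801) = 8

The recursion tree depth is log_7(5764801) = 8. At each level, the problem size is divided by 7, so it takes 8 divisions to reduce to a base case of size 1. The algorithm makes 7 recursive calls at each level.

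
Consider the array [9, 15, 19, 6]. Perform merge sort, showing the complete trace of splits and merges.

Merge sort trace:

Split: [9, 15, 19, 6] -> [9, 15] and [19, 6]
  Split: [9, 15] -> [9] and [15]
  Merge: [9] + [15] -> [9, 15]
  Split: [19, 6] -> [19] and [6]
  Merge: [19] + [6] -> [6, 19]
Merge: [9, 15] + [6, 19] -> [6, 9, 15, 19]

Final sorted array: [6, 9, 15, 19]

The merge sort proceeds by recursively splitting the array and merging sorted halves.
After all merges, the sorted array is [6, 9, 15, 19].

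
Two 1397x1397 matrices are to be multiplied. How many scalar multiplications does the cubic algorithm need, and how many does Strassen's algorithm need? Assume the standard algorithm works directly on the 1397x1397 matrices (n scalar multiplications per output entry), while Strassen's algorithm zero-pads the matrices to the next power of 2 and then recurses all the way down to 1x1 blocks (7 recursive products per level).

Matrix multiplication for 1397x1397 matrices:

Strassen's algorithm requires power-of-2 dimensions. Pad 1397x1397 to 2048x2048 (next power of 2).

Standard algorithm: 1397^3 = 2726397773 multiplications
Strassen's algorithm: 7^(log2(2048)) = 7^11 = 1977326743 multiplications
Savings: 2726397773 - 1977326743 = 749071030 multiplications

Standard: 2726397773 multiplications (1397^3). Strassen: 1977326743 multiplications (7^11, after padding to 2048x2048). Strassen reduces 8 recursive multiplications to 7 at each level.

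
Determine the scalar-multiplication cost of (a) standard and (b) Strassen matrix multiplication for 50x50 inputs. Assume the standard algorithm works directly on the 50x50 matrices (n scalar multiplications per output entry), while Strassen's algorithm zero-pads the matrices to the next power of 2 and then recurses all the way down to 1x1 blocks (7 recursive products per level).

Matrix multiplication for 50x50 matrices:

Strassen's algorithm requires power-of-2 dimensions. Pad 50x50 to 64x64 (next power of 2).

Standard algorithm: 50^3 = 125000 multiplications
Strassen's algorithm: 7^(log2(64)) = 7^6 = 117649 multiplications
Savings: 125000 - 117649 = 7351 multiplications

Standard: 125000 multiplications (50^3). Strassen: 117649 multiplications (7^6, after padding to 64x64). Strassen reduces 8 recursive multiplications to 7 at each level.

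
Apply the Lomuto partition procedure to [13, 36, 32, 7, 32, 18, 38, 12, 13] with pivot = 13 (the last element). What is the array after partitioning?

Lomuto partition with pivot = 13:

Initial array: [13, 36, 32, 7, 32, 18, 38, 12, 13]

arr[0]=13 <= 13: swap with position 0, array becomes [13, 36, 32, 7, 32, 18, 38, 12, 13]
arr[1]=36 > 13: no swap
arr[2]=32 > 13: no swap
arr[3]=7 <= 13: swap with position 1, array becomes [13, 7, 32, 36, 32, 18, 38, 12, 13]
arr[4]=32 > 13: no swap
arr[5]=18 > 13: no swap
arr[6]=38 > 13: no swap
arr[7]=12 <= 13: swap with position 2, array becomes [13, 7, 12, 36, 32, 18, 38, 32, 13]

Place pivot at position 3: [13, 7, 12, 13, 32, 18, 38, 32, 36]
Pivot position: 3

After partitioning with pivot 13, the array becomes [13, 7, 12, 13, 32, 18, 38, 32, 36]. The pivot is placed at index 3. All elements to the left of the pivot are <= 13, and all elements to the right are > 13.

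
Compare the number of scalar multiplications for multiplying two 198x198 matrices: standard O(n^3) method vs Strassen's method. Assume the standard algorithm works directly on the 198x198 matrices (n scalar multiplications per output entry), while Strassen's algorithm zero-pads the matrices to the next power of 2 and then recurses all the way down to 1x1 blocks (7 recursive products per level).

Matrix multiplication for 198x198 matrices:

Strassen's algorithm requires power-of-2 dimensions. Pad 198x198 to 256x256 (next power of 2).

Standard algorithm: 198^3 = 7762392 multiplications
Strassen's algorithm: 7^(log2(256)) = 7^8 = 5764801 multiplications
Savings: 7762392 - 5764801 = 1997591 multiplications

Standard: 7762392 multiplications (198^3). Strassen: 5764801 multiplications (7^8, after padding to 256x256). Strassen reduces 8 recursive multiplications to 7 at each level.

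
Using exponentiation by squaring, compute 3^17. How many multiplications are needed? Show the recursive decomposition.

Computing 3^17 by squaring (build up from 3^1; each line after the first costs one multiplication):

3^1 = 3
3^2 = (3^1)^2 = 3^2 = 9
3^4 = (3^2)^2 = 9^2 = 81
3^8 = (3^4)^2 = 81^2 = 6561
3^16 = (3^8)^2 = 6561^2 = 43046721
3^17 = 3 * 3^16 = 3 * 43046721 = 129140163

Result: 129140163
Multiplications needed: 5 (5 lines after 3^1)

3^17 = 129140163. Using exponentiation by squaring, this requires 5 multiplications. The key idea: if the exponent is even, square the half-power; if odd, multiply by the base once.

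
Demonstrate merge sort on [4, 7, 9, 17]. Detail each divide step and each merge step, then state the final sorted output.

Merge sort trace:

Split: [4, 7, 9, 17] -> [4, 7] and [9, 17]
  Split: [4, 7] -> [4] and [7]
  Merge: [4] + [7] -> [4, 7]
  Split: [9, 17] -> [9] and [17]
  Merge: [9] + [17] -> [9, 17]
Merge: [4, 7] + [9, 17] -> [4, 7, 9, 17]

Final sorted array: [4, 7, 9, 17]

The merge sort proceeds by recursively splitting the array and merging sorted halves.
After all merges, the sorted array is [4, 7, 9, 17].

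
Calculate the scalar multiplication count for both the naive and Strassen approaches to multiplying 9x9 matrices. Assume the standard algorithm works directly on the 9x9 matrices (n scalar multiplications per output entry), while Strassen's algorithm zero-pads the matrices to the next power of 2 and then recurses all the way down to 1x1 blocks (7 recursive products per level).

Matrix multiplication for 9x9 matrices:

Strassen's algorithm requires power-of-2 dimensions. Pad 9x9 to 16x16 (next power of 2).

Standard algorithm: 9^3 = 729 multiplications
Strassen's algorithm: 7^(log2(16)) = 7^4 = 2401 multiplications
Difference: 729 - 2401 = -1672 (Strassen uses MORE here due to padding overhead — for small or just-over-power-of-2 n, padding can outweigh the per-level savings)

Standard: 729 multiplications (9^3). Strassen: 2401 multiplications (7^4, after padding to 16x16). Strassen reduces 8 recursive multiplications to 7 at each level.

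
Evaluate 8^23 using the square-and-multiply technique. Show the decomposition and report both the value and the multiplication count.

Computing 8^23 by squaring (build up from 8^1; each line after the first costs one multiplication):

8^1 = 8
8^2 = (8^1)^2 = 8^2 = 64
8^4 = (8^2)^2 = 64^2 = 4096
8^5 = 8 * 8^4 = 8 * 4096 = 32768
8^10 = (8^5)^2 = 32768^2 = 1073741824
8^11 = 8 * 8^10 = 8 * 1073741824 = 8589934592
8^22 = (8^11)^2 = 8589934592^2 = 73786976294838206464
8^23 = 8 * 8^22 = 8 * 73786976294838206464 = 590295810358705651712

Result: 590295810358705651712
Multiplications needed: 7 (7 lines after 8^1)

8^23 = 590295810358705651712. Using exponentiation by squaring, this requires 7 multiplications. The key idea: if the exponent is even, square the half-power; if odd, multiply by the base once.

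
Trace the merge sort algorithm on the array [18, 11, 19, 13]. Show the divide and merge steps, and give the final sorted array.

Merge sort trace:

Split: [18, 11, 19, 13] -> [18, 11] and [19, 13]
  Split: [18, 11] -> [18] and [11]
  Merge: [18] + [11] -> [11, 18]
  Split: [19, 13] -> [19] and [13]
  Merge: [19] + [13] -> [13, 19]
Merge: [11, 18] + [13, 19] -> [11, 13, 18, 19]

Final sorted array: [11, 13, 18, 19]

The merge sort proceeds by recursively splitting the array and merging sorted halves.
After all merges, the sorted array is [11, 13, 18, 19].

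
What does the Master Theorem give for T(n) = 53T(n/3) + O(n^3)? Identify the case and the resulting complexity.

Master Theorem for T(n) = 53T(n/3) + O(n^3):

a = 53, b = 3, c = 3
log_b(a) = log_3(53) = 3.6139

Case 1: c = 3 < log_3(53) = 3.6139
T(n) = O(n^(log_3 53))

For T(n) = 53T(n/3) + O(n^3): log_3(53) = 3.6139. This is Case 1 of the Master Theorem (c < log_b(a), work dominated by leaves), giving O(n^(log_3 53)).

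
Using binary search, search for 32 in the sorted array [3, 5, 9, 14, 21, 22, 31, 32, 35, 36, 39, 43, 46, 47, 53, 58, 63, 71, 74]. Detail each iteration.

Binary search for 32 in [3, 5, 9, 14, 21, 22, 31, 32, 35, 36, 39, 43, 46, 47, 53, 58, 63, 71, 74]:

lo=0, hi=18, mid=9, arr[mid]=36 -> 36 > 32, search left half
lo=0, hi=8, mid=4, arr[mid]=21 -> 21 < 32, search right half
lo=5, hi=8, mid=6, arr[mid]=31 -> 31 < 32, search right half
lo=7, hi=8, mid=7, arr[mid]=32 -> Found target at index 7!

Binary search finds 32 at index 7 after 4 comparisons. The search repeatedly halves the search space by comparing with the middle element.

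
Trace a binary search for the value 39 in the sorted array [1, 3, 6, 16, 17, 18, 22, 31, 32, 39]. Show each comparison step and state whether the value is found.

Binary search for 39 in [1, 3, 6, 16, 17, 18, 22, 31, 32, 39]:

lo=0, hi=9, mid=4, arr[mid]=17 -> 17 < 39, search right half
lo=5, hi=9, mid=7, arr[mid]=31 -> 31 < 39, search right half
lo=8, hi=9, mid=8, arr[mid]=32 -> 32 < 39, search right half
lo=9, hi=9, mid=9, arr[mid]=39 -> Found target at index 9!

Binary search finds 39 at index 9 after 4 comparisons. The search repeatedly halves the search space by comparing with the middle element.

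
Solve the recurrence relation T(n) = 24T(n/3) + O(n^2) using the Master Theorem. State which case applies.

Master Theorem for T(n) = 24T(n/3) + O(n^2):

a = 24, b = 3, c = 2
log_b(a) = log_3(24) = 2.8928

Case 1: c = 2 < log_3(24) = 2.8928
T(n) = O(n^(log_3 24))

For T(n) = 24T(n/3) + O(n^2): log_3(24) = 2.8928. This is Case 1 of the Master Theorem (c < log_b(a), work dominated by leaves), giving O(n^(log_3 24)).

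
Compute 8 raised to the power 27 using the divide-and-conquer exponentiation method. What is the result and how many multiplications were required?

Computing 8^27 by squaring (build up from 8^1; each line after the first costs one multiplication):

8^1 = 8
8^2 = (8^1)^2 = 8^2 = 64
8^3 = 8 * 8^2 = 8 * 64 = 512
8^6 = (8^3)^2 = 512^2 = 262144
8^12 = (8^6)^2 = 262144^2 = 68719476736
8^13 = 8 * 8^12 = 8 * 68719476736 = 549755813888
8^26 = (8^13)^2 = 549755813888^2 = 302231454903657293676544
8^27 = 8 * 8^26 = 8 * 302231454903657293676544 = 2417851639229258349412352

Result: 2417851639229258349412352
Multiplications needed: 7 (7 lines after 8^1)

8^27 = 2417851639229258349412352. Using exponentiation by squaring, this requires 7 multiplications. The key idea: if the exponent is even, square the half-power; if odd, multiply by the base once.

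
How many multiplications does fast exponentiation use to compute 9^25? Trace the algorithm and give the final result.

Computing 9^25 by squaring (build up from 9^1; each line after the first costs one multiplication):

9^1 = 9
9^2 = (9^1)^2 = 9^2 = 81
9^3 = 9 * 9^2 = 9 * 81 = 729
9^6 = (9^3)^2 = 729^2 = 531441
9^12 = (9^6)^2 = 531441^2 = 282429536481
9^24 = (9^12)^2 = 282429536481^2 = 79766443076872509863361
9^25 = 9 * 9^24 = 9 * 79766443076872509863361 = 717897987691852588770249

Result: 717897987691852588770249
Multiplications needed: 6 (6 lines after 9^1)

9^25 = 717897987691852588770249. Using exponentiation by squaring, this requires 6 multiplications. The key idea: if the exponent is even, square the half-power; if odd, multiply by the base once.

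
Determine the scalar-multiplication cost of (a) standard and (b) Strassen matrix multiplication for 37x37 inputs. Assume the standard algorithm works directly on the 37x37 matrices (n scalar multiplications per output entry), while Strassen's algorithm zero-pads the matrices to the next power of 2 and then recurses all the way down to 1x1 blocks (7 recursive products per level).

Matrix multiplication for 37x37 matrices:

Strassen's algorithm requires power-of-2 dimensions. Pad 37x37 to 64x64 (next power of 2).

Standard algorithm: 37^3 = 50653 multiplications
Strassen's algorithm: 7^(log2(64)) = 7^6 = 117649 multiplications
Difference: 50653 - 117649 = -66996 (Strassen uses MORE here due to padding overhead — for small or just-over-power-of-2 n, padding can outweigh the per-level savings)

Standard: 50653 multiplications (37^3). Strassen: 117649 multiplications (7^6, after padding to 64x64). Strassen reduces 8 recursive multiplications to 7 at each level.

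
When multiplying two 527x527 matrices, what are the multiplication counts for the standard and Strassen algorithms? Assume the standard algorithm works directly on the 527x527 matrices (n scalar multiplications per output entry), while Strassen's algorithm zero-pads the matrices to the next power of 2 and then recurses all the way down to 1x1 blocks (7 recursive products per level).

Matrix multiplication for 527x527 matrices:

Strassen's algorithm requires power-of-2 dimensions. Pad 527x527 to 1024x1024 (next power of 2).

Standard algorithm: 527^3 = 146363183 multiplications
Strassen's algorithm: 7^(log2(1024)) = 7^10 = 282475249 multiplications
Difference: 146363183 - 282475249 = -136112066 (Strassen uses MORE here due to padding overhead — for small or just-over-power-of-2 n, padding can outweigh the per-level savings)

Standard: 146363183 multiplications (527^3). Strassen: 282475249 multiplications (7^10, after padding to 1024x1024). Strassen reduces 8 recursive multiplications to 7 at each level.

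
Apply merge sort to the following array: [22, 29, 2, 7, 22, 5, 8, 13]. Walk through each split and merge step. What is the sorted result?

Merge sort trace:

Split: [22, 29, 2, 7, 22, 5, 8, 13] -> [22, 29, 2, 7] and [22, 5, 8, 13]
  Split: [22, 29, 2, 7] -> [22, 29] and [2, 7]
    Split: [22, 29] -> [22] and [29]
    Merge: [22] + [29] -> [22, 29]
    Split: [2, 7] -> [2] and [7]
    Merge: [2] + [7] -> [2, 7]
  Merge: [22, 29] + [2, 7] -> [2, 7, 22, 29]
  Split: [22, 5, 8, 13] -> [22, 5] and [8, 13]
    Split: [22, 5] -> [22] and [5]
    Merge: [22] + [5] -> [5, 22]
    Split: [8, 13] -> [8] and [13]
    Merge: [8] + [13] -> [8, 13]
  Merge: [5, 22] + [8, 13] -> [5, 8, 13, 22]
Merge: [2, 7, 22, 29] + [5, 8, 13, 22] -> [2, 5, 7, 8, 13, 22, 22, 29]

Final sorted array: [2, 5, 7, 8, 13, 22, 22, 29]

The merge sort proceeds by recursively splitting the array and merging sorted halves.
After all merges, the sorted array is [2, 5, 7, 8, 13, 22, 22, 29].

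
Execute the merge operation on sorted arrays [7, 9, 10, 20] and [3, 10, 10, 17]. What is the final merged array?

Merging process:

Compare 7 vs 3: take 3 from right. Merged: [3]
Compare 7 vs 10: take 7 from left. Merged: [3, 7]
Compare 9 vs 10: take 9 from left. Merged: [3, 7, 9]
Compare 10 vs 10: take 10 from left. Merged: [3, 7, 9, 10]
Compare 20 vs 10: take 10 from right. Merged: [3, 7, 9, 10, 10]
Compare 20 vs 10: take 10 from right. Merged: [3, 7, 9, 10, 10, 10]
Compare 20 vs 17: take 17 from right. Merged: [3, 7, 9, 10, 10, 10, 17]
Append remaining from left: [20]. Merged: [3, 7, 9, 10, 10, 10, 17, 20]

Final merged array: [3, 7, 9, 10, 10, 10, 17, 20]
Total comparisons: 7

The merged array is [3, 7, 9, 10, 10, 10, 17, 20], requiring 7 comparisons. The merge step runs in O(n) time where n is the total number of elements.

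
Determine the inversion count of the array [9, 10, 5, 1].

Finding inversions in [9, 10, 5, 1]:

(0, 2): arr[0]=9 > arr[2]=5
(0, 3): arr[0]=9 > arr[3]=1
(1, 2): arr[1]=10 > arr[2]=5
(1, 3): arr[1]=10 > arr[3]=1
(2, 3): arr[2]=5 > arr[3]=1

Total inversions: 5

The array has 5 inversion(s): (0,2), (0,3), (1,2), (1,3), (2,3). Each pair (i,j) satisfies i < j and arr[i] > arr[j].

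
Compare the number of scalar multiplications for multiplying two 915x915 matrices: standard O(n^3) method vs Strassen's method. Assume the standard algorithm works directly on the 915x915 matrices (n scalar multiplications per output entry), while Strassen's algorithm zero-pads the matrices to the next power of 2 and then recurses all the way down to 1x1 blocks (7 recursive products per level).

Matrix multiplication for 915x915 matrices:

Strassen's algorithm requires power-of-2 dimensions. Pad 915x915 to 1024x1024 (next power of 2).

Standard algorithm: 915^3 = 766060875 multiplications
Strassen's algorithm: 7^(log2(1024)) = 7^10 = 282475249 multiplications
Savings: 766060875 - 282475249 = 483585626 multiplications

Standard: 766060875 multiplications (915^3). Strassen: 282475249 multiplications (7^10, after padding to 1024x1024). Strassen reduces 8 recursive multiplications to 7 at each level.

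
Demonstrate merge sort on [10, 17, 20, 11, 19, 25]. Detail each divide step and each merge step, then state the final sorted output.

Merge sort trace:

Split: [10, 17, 20, 11, 19, 25] -> [10, 17, 20] and [11, 19, 25]
  Split: [10, 17, 20] -> [10] and [17, 20]
    Split: [17, 20] -> [17] and [20]
    Merge: [17] + [20] -> [17, 20]
  Merge: [10] + [17, 20] -> [10, 17, 20]
  Split: [11, 19, 25] -> [11] and [19, 25]
    Split: [19, 25] -> [19] and [25]
    Merge: [19] + [25] -> [19, 25]
  Merge: [11] + [19, 25] -> [11, 19, 25]
Merge: [10, 17, 20] + [11, 19, 25] -> [10, 11, 17, 19, 20, 25]

Final sorted array: [10, 11, 17, 19, 20, 25]

The merge sort proceeds by recursively splitting the array and merging sorted halves.
After all merges, the sorted array is [10, 11, 17, 19, 20, 25].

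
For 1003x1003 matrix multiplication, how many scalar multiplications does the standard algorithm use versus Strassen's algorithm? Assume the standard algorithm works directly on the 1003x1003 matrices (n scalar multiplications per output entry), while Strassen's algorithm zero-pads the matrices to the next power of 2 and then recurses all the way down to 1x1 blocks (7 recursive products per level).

Matrix multiplication for 1003x1003 matrices:

Strassen's algorithm requires power-of-2 dimensions. Pad 1003x1003 to 1024x1024 (next power of 2).

Standard algorithm: 1003^3 = 1009027027 multiplications
Strassen's algorithm: 7^(log2(1024)) = 7^10 = 282475249 multiplications
Savings: 1009027027 - 282475249 = 726551778 multiplications

Standard: 1009027027 multiplications (1003^3). Strassen: 282475249 multiplications (7^10, after padding to 1024x1024). Strassen reduces 8 recursive multiplications to 7 at each level.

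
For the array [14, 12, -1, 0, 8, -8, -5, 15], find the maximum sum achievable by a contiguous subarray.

Using Kadane's algorithm on [14, 12, -1, 0, 8, -8, -5, 15]:

Scanning through the array:
Position 1 (value 12): max_ending_here = 26, max_so_far = 26
Position 2 (value -1): max_ending_here = 25, max_so_far = 26
Position 3 (value 0): max_ending_here = 25, max_so_far = 26
Position 4 (value 8): max_ending_here = 33, max_so_far = 33
Position 5 (value -8): max_ending_here = 25, max_so_far = 33
Position 6 (value -5): max_ending_here = 20, max_so_far = 33
Position 7 (value 15): max_ending_here = 35, max_so_far = 35

Maximum subarray: [14, 12, -1, 0, 8, -8, -5, 15]
Maximum sum: 35

The maximum subarray is [14, 12, -1, 0, 8, -8, -5, 15] with sum 35. This subarray runs from index 0 to index 7.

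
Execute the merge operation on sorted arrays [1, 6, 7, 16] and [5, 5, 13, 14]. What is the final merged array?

Merging process:

Compare 1 vs 5: take 1 from left. Merged: [1]
Compare 6 vs 5: take 5 from right. Merged: [1, 5]
Compare 6 vs 5: take 5 from right. Merged: [1, 5, 5]
Compare 6 vs 13: take 6 from left. Merged: [1, 5, 5, 6]
Compare 7 vs 13: take 7 from left. Merged: [1, 5, 5, 6, 7]
Compare 16 vs 13: take 13 from right. Merged: [1, 5, 5, 6, 7, 13]
Compare 16 vs 14: take 14 from right. Merged: [1, 5, 5, 6, 7, 13, 14]
Append remaining from left: [16]. Merged: [1, 5, 5, 6, 7, 13, 14, 16]

Final merged array: [1, 5, 5, 6, 7, 13, 14, 16]
Total comparisons: 7

The merged array is [1, 5, 5, 6, 7, 13, 14, 16], requiring 7 comparisons. The merge step runs in O(n) time where n is the total number of elements.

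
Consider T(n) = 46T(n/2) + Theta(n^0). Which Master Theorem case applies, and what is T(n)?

Master Theorem for T(n) = 46T(n/2) + O(n^0):

a = 46, b = 2, c = 0
log_b(a) = log_2(46) = 5.5236

Case 1: c = 0 < log_2(46) = 5.5236
T(n) = O(n^(log_2 46))

For T(n) = 46T(n/2) + O(n^0): log_2(46) = 5.5236. This is Case 1 of the Master Theorem (c < log_b(a), work dominated by leaves), giving O(n^(log_2 46)).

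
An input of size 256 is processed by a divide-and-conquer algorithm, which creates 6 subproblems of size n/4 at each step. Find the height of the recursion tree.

For divide and conquer with division factor 4:

Problem sizes at each level:
Level 0: 256
Level 1: 64
Level 2: 16
Level 3: 4
Level 4: 1

The root is level 0 and the size-1 base case is level 4 (the tree spans levels 0 through 4, i.e. 5 levels counting the root), so the depth is the number of divisions: log_4(256) = 4

The recursion tree depth is log_4(256) = 4. At each level, the problem size is divided by 4, so it takes 4 divisions to reduce to a base case of size 1. The algorithm makes 6 recursive calls at each level.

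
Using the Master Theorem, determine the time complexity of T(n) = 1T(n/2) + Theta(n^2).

Master Theorem for T(n) = 1T(n/2) + O(n^2):

a = 1, b = 2, c = 2
log_b(a) = log_2(1) = 0.0000

Case 3: c = 2 > log_2(1) = 0.0000
T(n) = O(n^2) = O(n^2)

For T(n) = 1T(n/2) + O(n^2): log_2(1) = 0.0000. This is Case 3 of the Master Theorem (c > log_b(a), work dominated by root), giving O(n^2).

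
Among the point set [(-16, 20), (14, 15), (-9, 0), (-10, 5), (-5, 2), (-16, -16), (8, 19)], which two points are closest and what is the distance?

Computing all pairwise distances among 7 points:

d((-16, 20), (14, 15)) = 30.4138
d((-16, 20), (-9, 0)) = 21.1896
d((-16, 20), (-10, 5)) = 16.1555
d((-16, 20), (-5, 2)) = 21.095
d((-16, 20), (-16, -16)) = 36.0
d((-16, 20), (8, 19)) = 24.0208
d((14, 15), (-9, 0)) = 27.4591
d((14, 15), (-10, 5)) = 26.0
d((14, 15), (-5, 2)) = 23.0217
d((14, 15), (-16, -16)) = 43.1393
d((14, 15), (8, 19)) = 7.2111
d((-9, 0), (-10, 5)) = 5.099
d((-9, 0), (-5, 2)) = 4.4721 <-- minimum
d((-9, 0), (-16, -16)) = 17.4642
d((-9, 0), (8, 19)) = 25.4951
d((-10, 5), (-5, 2)) = 5.831
d((-10, 5), (-16, -16)) = 21.8403
d((-10, 5), (8, 19)) = 22.8035
d((-5, 2), (-16, -16)) = 21.095
d((-5, 2), (8, 19)) = 21.4009
d((-16, -16), (8, 19)) = 42.4382

Closest pair: (-9, 0) and (-5, 2) with distance 4.4721

The closest pair is (-9, 0) and (-5, 2) with Euclidean distance 4.4721. For 7 points, brute-force pairwise comparison is shown above. For large n, the divide-and-conquer algorithm (sort by x, recurse on halves, check the dividing strip) achieves O(n log n).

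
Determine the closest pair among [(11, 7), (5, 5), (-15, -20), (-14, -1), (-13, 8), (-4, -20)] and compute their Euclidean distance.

Computing all pairwise distances among 6 points:

d((11, 7), (5, 5)) = 6.3246 <-- minimum
d((11, 7), (-15, -20)) = 37.4833
d((11, 7), (-14, -1)) = 26.2488
d((11, 7), (-13, 8)) = 24.0208
d((11, 7), (-4, -20)) = 30.8869
d((5, 5), (-15, -20)) = 32.0156
d((5, 5), (-14, -1)) = 19.9249
d((5, 5), (-13, 8)) = 18.2483
d((5, 5), (-4, -20)) = 26.5707
d((-15, -20), (-14, -1)) = 19.0263
d((-15, -20), (-13, 8)) = 28.0713
d((-15, -20), (-4, -20)) = 11.0
d((-14, -1), (-13, 8)) = 9.0554
d((-14, -1), (-4, -20)) = 21.4709
d((-13, 8), (-4, -20)) = 29.4109

Closest pair: (11, 7) and (5, 5) with distance 6.3246

The closest pair is (11, 7) and (5, 5) with Euclidean distance 6.3246. For 6 points, brute-force pairwise comparison is shown above. For large n, the divide-and-conquer algorithm (sort by x, recurse on halves, check the dividing strip) achieves O(n log n).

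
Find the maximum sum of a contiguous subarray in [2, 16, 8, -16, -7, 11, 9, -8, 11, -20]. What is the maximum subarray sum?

Using Kadane's algorithm on [2, 16, 8, -16, -7, 11, 9, -8, 11, -20]:

Scanning through the array:
Position 1 (value 16): max_ending_here = 18, max_so_far = 18
Position 2 (value 8): max_ending_here = 26, max_so_far = 26
Position 3 (value -16): max_ending_here = 10, max_so_far = 26
Position 4 (value -7): max_ending_here = 3, max_so_far = 26
Position 5 (value 11): max_ending_here = 14, max_so_far = 26
Position 6 (value 9): max_ending_here = 23, max_so_far = 26
Position 7 (value -8): max_ending_here = 15, max_so_far = 26
Position 8 (value 11): max_ending_here = 26, max_so_far = 26
Position 9 (value -20): max_ending_here = 6, max_so_far = 26

Maximum subarray: [2, 16, 8]
Maximum sum: 26

The maximum subarray is [2, 16, 8] with sum 26. This subarray runs from index 0 to index 2.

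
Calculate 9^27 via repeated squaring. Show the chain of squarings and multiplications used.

Computing 9^27 by squaring (build up from 9^1; each line after the first costs one multiplication):

9^1 = 9
9^2 = (9^1)^2 = 9^2 = 81
9^3 = 9 * 9^2 = 9 * 81 = 729
9^6 = (9^3)^2 = 729^2 = 531441
9^12 = (9^6)^2 = 531441^2 = 282429536481
9^13 = 9 * 9^12 = 9 * 282429536481 = 2541865828329
9^26 = (9^13)^2 = 2541865828329^2 = 6461081889226673298932241
9^27 = 9 * 9^26 = 9 * 6461081889226673298932241 = 58149737003040059690390169

Result: 58149737003040059690390169
Multiplications needed: 7 (7 lines after 9^1)

9^27 = 58149737003040059690390169. Using exponentiation by squaring, this requires 7 multiplications. The key idea: if the exponent is even, square the half-power; if odd, multiply by the base once.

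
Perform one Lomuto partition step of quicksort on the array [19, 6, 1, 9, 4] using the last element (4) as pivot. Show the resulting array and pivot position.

Lomuto partition with pivot = 4:

Initial array: [19, 6, 1, 9, 4]

arr[0]=19 > 4: no swap
arr[1]=6 > 4: no swap
arr[2]=1 <= 4: swap with position 0, array becomes [1, 6, 19, 9, 4]
arr[3]=9 > 4: no swap

Place pivot at position 1: [1, 4, 19, 9, 6]
Pivot position: 1

After partitioning with pivot 4, the array becomes [1, 4, 19, 9, 6]. The pivot is placed at index 1. All elements to the left of the pivot are <= 4, and all elements to the right are > 4.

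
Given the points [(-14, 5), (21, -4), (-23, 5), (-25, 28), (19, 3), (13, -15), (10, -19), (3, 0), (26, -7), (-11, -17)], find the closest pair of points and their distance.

Computing all pairwise distances among 10 points:

d((-14, 5), (21, -4)) = 36.1386
d((-14, 5), (-23, 5)) = 9.0
d((-14, 5), (-25, 28)) = 25.4951
d((-14, 5), (19, 3)) = 33.0606
d((-14, 5), (13, -15)) = 33.6006
d((-14, 5), (10, -19)) = 33.9411
d((-14, 5), (3, 0)) = 17.72
d((-14, 5), (26, -7)) = 41.7612
d((-14, 5), (-11, -17)) = 22.2036
d((21, -4), (-23, 5)) = 44.911
d((21, -4), (-25, 28)) = 56.0357
d((21, -4), (19, 3)) = 7.2801
d((21, -4), (13, -15)) = 13.6015
d((21, -4), (10, -19)) = 18.6011
d((21, -4), (3, 0)) = 18.4391
d((21, -4), (26, -7)) = 5.831
d((21, -4), (-11, -17)) = 34.5398
d((-23, 5), (-25, 28)) = 23.0868
d((-23, 5), (19, 3)) = 42.0476
d((-23, 5), (13, -15)) = 41.1825
d((-23, 5), (10, -19)) = 40.8044
d((-23, 5), (3, 0)) = 26.4764
d((-23, 5), (26, -7)) = 50.448
d((-23, 5), (-11, -17)) = 25.0599
d((-25, 28), (19, 3)) = 50.6063
d((-25, 28), (13, -15)) = 57.3847
d((-25, 28), (10, -19)) = 58.6003
d((-25, 28), (3, 0)) = 39.598
d((-25, 28), (26, -7)) = 61.8547
d((-25, 28), (-11, -17)) = 47.1275
d((19, 3), (13, -15)) = 18.9737
d((19, 3), (10, -19)) = 23.7697
d((19, 3), (3, 0)) = 16.2788
d((19, 3), (26, -7)) = 12.2066
d((19, 3), (-11, -17)) = 36.0555
d((13, -15), (10, -19)) = 5.0 <-- minimum
d((13, -15), (3, 0)) = 18.0278
d((13, -15), (26, -7)) = 15.2643
d((13, -15), (-11, -17)) = 24.0832
d((10, -19), (3, 0)) = 20.2485
d((10, -19), (26, -7)) = 20.0
d((10, -19), (-11, -17)) = 21.095
d((3, 0), (26, -7)) = 24.0416
d((3, 0), (-11, -17)) = 22.0227
d((26, -7), (-11, -17)) = 38.3275

Closest pair: (13, -15) and (10, -19) with distance 5.0

The closest pair is (13, -15) and (10, -19) with Euclidean distance 5.0. For 10 points, brute-force pairwise comparison is shown above. For large n, the divide-and-conquer algorithm (sort by x, recurse on halves, check the dividing strip) achieves O(n log n).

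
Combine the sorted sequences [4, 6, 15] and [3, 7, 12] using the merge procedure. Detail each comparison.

Merging process:

Compare 4 vs 3: take 3 from right. Merged: [3]
Compare 4 vs 7: take 4 from left. Merged: [3, 4]
Compare 6 vs 7: take 6 from left. Merged: [3, 4, 6]
Compare 15 vs 7: take 7 from right. Merged: [3, 4, 6, 7]
Compare 15 vs 12: take 12 from right. Merged: [3, 4, 6, 7, 12]
Append remaining from left: [15]. Merged: [3, 4, 6, 7, 12, 15]

Final merged array: [3, 4, 6, 7, 12, 15]
Total comparisons: 5

The merged array is [3, 4, 6, 7, 12, 15], requiring 5 comparisons. The merge step runs in O(n) time where n is the total number of elements.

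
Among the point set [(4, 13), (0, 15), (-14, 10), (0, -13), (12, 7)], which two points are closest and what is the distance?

Computing all pairwise distances among 5 points:

d((4, 13), (0, 15)) = 4.4721 <-- minimum
d((4, 13), (-14, 10)) = 18.2483
d((4, 13), (0, -13)) = 26.3059
d((4, 13), (12, 7)) = 10.0
d((0, 15), (-14, 10)) = 14.8661
d((0, 15), (0, -13)) = 28.0
d((0, 15), (12, 7)) = 14.4222
d((-14, 10), (0, -13)) = 26.9258
d((-14, 10), (12, 7)) = 26.1725
d((0, -13), (12, 7)) = 23.3238

Closest pair: (4, 13) and (0, 15) with distance 4.4721

The closest pair is (4, 13) and (0, 15) with Euclidean distance 4.4721. For 5 points, brute-force pairwise comparison is shown above. For large n, the divide-and-conquer algorithm (sort by x, recurse on halves, check the dividing strip) achieves O(n log n).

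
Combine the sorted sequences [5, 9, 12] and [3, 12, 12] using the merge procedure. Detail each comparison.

Merging process:

Compare 5 vs 3: take 3 from right. Merged: [3]
Compare 5 vs 12: take 5 from left. Merged: [3, 5]
Compare 9 vs 12: take 9 from left. Merged: [3, 5, 9]
Compare 12 vs 12: take 12 from left. Merged: [3, 5, 9, 12]
Append remaining from right: [12, 12]. Merged: [3, 5, 9, 12, 12, 12]

Final merged array: [3, 5, 9, 12, 12, 12]
Total comparisons: 4

The merged array is [3, 5, 9, 12, 12, 12], requiring 4 comparisons. The merge step runs in O(n) time where n is the total number of elements.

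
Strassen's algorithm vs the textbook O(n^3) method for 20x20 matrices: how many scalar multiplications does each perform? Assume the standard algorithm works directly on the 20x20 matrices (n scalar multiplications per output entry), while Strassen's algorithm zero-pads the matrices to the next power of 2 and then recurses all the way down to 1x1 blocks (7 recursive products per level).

Matrix multiplication for 20x20 matrices:

Strassen's algorithm requires power-of-2 dimensions. Pad 20x20 to 32x32 (next power of 2).

Standard algorithm: 20^3 = 8000 multiplications
Strassen's algorithm: 7^(log2(32)) = 7^5 = 16807 multiplications
Difference: 8000 - 16807 = -8807 (Strassen uses MORE here due to padding overhead — for small or just-over-power-of-2 n, padding can outweigh the per-level savings)

Standard: 8000 multiplications (20^3). Strassen: 16807 multiplications (7^5, after padding to 32x32). Strassen reduces 8 recursive multiplications to 7 at each level.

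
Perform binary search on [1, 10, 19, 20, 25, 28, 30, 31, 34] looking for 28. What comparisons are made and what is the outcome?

Binary search for 28 in [1, 10, 19, 20, 25, 28, 30, 31, 34]:

lo=0, hi=8, mid=4, arr[mid]=25 -> 25 < 28, search right half
lo=5, hi=8, mid=6, arr[mid]=30 -> 30 > 28, search left half
lo=5, hi=5, mid=5, arr[mid]=28 -> Found target at index 5!

Binary search finds 28 at index 5 after 3 comparisons. The search repeatedly halves the search space by comparing with the middle element.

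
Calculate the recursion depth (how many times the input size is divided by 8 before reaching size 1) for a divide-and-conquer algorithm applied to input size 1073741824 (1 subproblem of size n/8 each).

For divide and conquer with division factor 8:

Problem sizes at each level:
Level 0: 1073741824
Level 1: 134217728
Level 2: 16777216
Level 3: 2097152
Level 4: 262144
Level 5: 32768
Level 6: 4096
Level 7: 512
Level 8: 64
Level 9: 8
Level 10: 1

The root is level 0 and the size-1 base case is level 10 (the tree spans levels 0 through 10, i.e. 11 levels counting the root), so the depth is the number of divisions: log_8(1073741824) = 10

The recursion tree depth is log_8(1073741824) = 10. At each level, the problem size is divided by 8, so it takes 10 divisions to reduce to a base case of size 1. The algorithm makes 1 recursive call at each level.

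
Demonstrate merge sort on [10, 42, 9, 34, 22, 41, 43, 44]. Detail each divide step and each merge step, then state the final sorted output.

Merge sort trace:

Split: [10, 42, 9, 34, 22, 41, 43, 44] -> [10, 42, 9, 34] and [22, 41, 43, 44]
  Split: [10, 42, 9, 34] -> [10, 42] and [9, 34]
    Split: [10, 42] -> [10] and [42]
    Merge: [10] + [42] -> [10, 42]
    Split: [9, 34] -> [9] and [34]
    Merge: [9] + [34] -> [9, 34]
  Merge: [10, 42] + [9, 34] -> [9, 10, 34, 42]
  Split: [22, 41, 43, 44] -> [22, 41] and [43, 44]
    Split: [22, 41] -> [22] and [41]
    Merge: [22] + [41] -> [22, 41]
    Split: [43, 44] -> [43] and [44]
    Merge: [43] + [44] -> [43, 44]
  Merge: [22, 41] + [43, 44] -> [22, 41, 43, 44]
Merge: [9, 10, 34, 42] + [22, 41, 43, 44] -> [9, 10, 22, 34, 41, 42, 43, 44]

Final sorted array: [9, 10, 22, 34, 41, 42, 43, 44]

The merge sort proceeds by recursively splitting the array and merging sorted halves.
After all merges, the sorted array is [9, 10, 22, 34, 41, 42, 43, 44].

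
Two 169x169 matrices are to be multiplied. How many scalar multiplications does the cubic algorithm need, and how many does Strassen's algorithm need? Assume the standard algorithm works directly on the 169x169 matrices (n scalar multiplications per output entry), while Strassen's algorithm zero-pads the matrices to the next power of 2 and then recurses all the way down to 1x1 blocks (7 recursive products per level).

Matrix multiplication for 169x169 matrices:

Strassen's algorithm requires power-of-2 dimensions. Pad 169x169 to 256x256 (next power of 2).

Standard algorithm: 169^3 = 4826809 multiplications
Strassen's algorithm: 7^(log2(256)) = 7^8 = 5764801 multiplications
Difference: 4826809 - 5764801 = -937992 (Strassen uses MORE here due to padding overhead — for small or just-over-power-of-2 n, padding can outweigh the per-level savings)

Standard: 4826809 multiplications (169^3). Strassen: 5764801 multiplications (7^8, after padding to 256x256). Strassen reduces 8 recursive multiplications to 7 at each level.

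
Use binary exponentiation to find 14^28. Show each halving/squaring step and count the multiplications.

Computing 14^28 by squaring (build up from 14^1; each line after the first costs one multiplication):

14^1 = 14
14^2 = (14^1)^2 = 14^2 = 196
14^3 = 14 * 14^2 = 14 * 196 = 2744
14^6 = (14^3)^2 = 2744^2 = 7529536
14^7 = 14 * 14^6 = 14 * 7529536 = 105413504
14^14 = (14^7)^2 = 105413504^2 = 11112006825558016
14^28 = (14^14)^2 = 11112006825558016^2 = 123476695691247935826229781856256

Result: 123476695691247935826229781856256
Multiplications needed: 6 (6 lines after 14^1)

14^28 = 123476695691247935826229781856256. Using exponentiation by squaring, this requires 6 multiplications. The key idea: if the exponent is even, square the half-power; if odd, multiply by the base once.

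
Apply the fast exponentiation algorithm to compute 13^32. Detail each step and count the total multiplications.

Computing 13^32 by squaring (build up from 13^1; each line after the first costs one multiplication):

13^1 = 13
13^2 = (13^1)^2 = 13^2 = 169
13^4 = (13^2)^2 = 169^2 = 28561
13^8 = (13^4)^2 = 28561^2 = 815730721
13^16 = (13^8)^2 = 815730721^2 = 665416609183179841
13^32 = (13^16)^2 = 665416609183179841^2 = 442779263776840698304313192148785281

Result: 442779263776840698304313192148785281
Multiplications needed: 5 (5 lines after 13^1)

13^32 = 442779263776840698304313192148785281. Using exponentiation by squaring, this requires 5 multiplications. The key idea: if the exponent is even, square the half-power; if odd, multiply by the base once.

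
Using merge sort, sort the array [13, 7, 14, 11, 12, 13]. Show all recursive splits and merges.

Merge sort trace:

Split: [13, 7, 14, 11, 12, 13] -> [13, 7, 14] and [11, 12, 13]
  Split: [13, 7, 14] -> [13] and [7, 14]
    Split: [7, 14] -> [7] and [14]
    Merge: [7] + [14] -> [7, 14]
  Merge: [13] + [7, 14] -> [7, 13, 14]
  Split: [11, 12, 13] -> [11] and [12, 13]
    Split: [12, 13] -> [12] and [13]
    Merge: [12] + [13] -> [12, 13]
  Merge: [11] + [12, 13] -> [11, 12, 13]
Merge: [7, 13, 14] + [11, 12, 13] -> [7, 11, 12, 13, 13, 14]

Final sorted array: [7, 11, 12, 13, 13, 14]

The merge sort proceeds by recursively splitting the array and merging sorted halves.
After all merges, the sorted array is [7, 11, 12, 13, 13, 14].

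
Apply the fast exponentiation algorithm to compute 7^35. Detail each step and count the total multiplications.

Computing 7^35 by squaring (build up from 7^1; each line after the first costs one multiplication):

7^1 = 7
7^2 = (7^1)^2 = 7^2 = 49
7^4 = (7^2)^2 = 49^2 = 2401
7^8 = (7^4)^2 = 2401^2 = 5764801
7^16 = (7^8)^2 = 5764801^2 = 33232930569601
7^17 = 7 * 7^16 = 7 * 33232930569601 = 232630513987207
7^34 = (7^17)^2 = 232630513987207^2 = 54116956037952111668959660849
7^35 = 7 * 7^34 = 7 * 54116956037952111668959660849 = 378818692265664781682717625943

Result: 378818692265664781682717625943
Multiplications needed: 7 (7 lines after 7^1)

7^35 = 378818692265664781682717625943. Using exponentiation by squaring, this requires 7 multiplications. The key idea: if the exponent is even, square the half-power; if odd, multiply by the base once.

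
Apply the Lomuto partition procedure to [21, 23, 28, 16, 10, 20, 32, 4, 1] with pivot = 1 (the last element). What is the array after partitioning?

Lomuto partition with pivot = 1:

Initial array: [21, 23, 28, 16, 10, 20, 32, 4, 1]

arr[0]=21 > 1: no swap
arr[1]=23 > 1: no swap
arr[2]=28 > 1: no swap
arr[3]=16 > 1: no swap
arr[4]=10 > 1: no swap
arr[5]=20 > 1: no swap
arr[6]=32 > 1: no swap
arr[7]=4 > 1: no swap

Place pivot at position 0: [1, 23, 28, 16, 10, 20, 32, 4, 21]
Pivot position: 0

After partitioning with pivot 1, the array becomes [1, 23, 28, 16, 10, 20, 32, 4, 21]. The pivot is placed at index 0. All elements to the left of the pivot are <= 1, and all elements to the right are > 1.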